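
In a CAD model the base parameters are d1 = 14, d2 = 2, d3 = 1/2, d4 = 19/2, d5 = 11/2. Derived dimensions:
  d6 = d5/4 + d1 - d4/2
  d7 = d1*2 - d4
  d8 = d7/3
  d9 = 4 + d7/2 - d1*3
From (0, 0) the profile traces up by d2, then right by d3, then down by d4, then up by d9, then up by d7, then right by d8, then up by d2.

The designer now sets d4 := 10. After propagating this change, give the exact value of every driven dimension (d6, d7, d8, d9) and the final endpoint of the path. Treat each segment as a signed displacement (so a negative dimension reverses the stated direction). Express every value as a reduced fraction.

Apply edit: d4 := 10
  d6 = d5/4 + d1 - d4/2 = 83/8
  d7 = d1*2 - d4 = 18
  d8 = d7/3 = 6
  d9 = 4 + d7/2 - d1*3 = -29
Walk from origin (0, 0):
  seg 1: up by d2 = 2 → (0, 2)
  seg 2: right by d3 = 1/2 → (1/2, 2)
  seg 3: down by d4 = 10 → (1/2, -8)
  seg 4: up by d9 = -29 → (1/2, -37)
  seg 5: up by d7 = 18 → (1/2, -19)
  seg 6: right by d8 = 6 → (13/2, -19)
  seg 7: up by d2 = 2 → (13/2, -17)

d6 = 83/8
d7 = 18
d8 = 6
d9 = -29
endpoint = (13/2, -17)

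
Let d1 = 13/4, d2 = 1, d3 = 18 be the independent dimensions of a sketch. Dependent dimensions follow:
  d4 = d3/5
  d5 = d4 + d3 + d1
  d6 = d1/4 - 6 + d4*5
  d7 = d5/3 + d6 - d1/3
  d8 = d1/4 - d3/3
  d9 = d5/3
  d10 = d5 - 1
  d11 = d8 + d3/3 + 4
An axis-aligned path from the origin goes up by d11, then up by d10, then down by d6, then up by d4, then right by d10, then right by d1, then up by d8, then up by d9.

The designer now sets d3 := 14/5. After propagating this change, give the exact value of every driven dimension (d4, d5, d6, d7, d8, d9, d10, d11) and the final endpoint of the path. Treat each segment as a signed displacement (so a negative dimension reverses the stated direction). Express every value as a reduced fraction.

d4 = 14/25
d5 = 661/100
d6 = -191/80
d7 = -507/400
d8 = -29/240
d9 = 661/300
d10 = 561/100
d11 = 77/16
endpoint = (443/50, 6181/400)

Apply edit: d3 := 14/5
  d4 = d3/5 = 14/25
  d5 = d4 + d3 + d1 = 661/100
  d6 = d1/4 - 6 + d4*5 = -191/80
  d7 = d5/3 + d6 - d1/3 = -507/400
  d8 = d1/4 - d3/3 = -29/240
  d9 = d5/3 = 661/300
  d10 = d5 - 1 = 561/100
  d11 = d8 + d3/3 + 4 = 77/16
Walk from origin (0, 0):
  seg 1: up by d11 = 77/16 → (0, 77/16)
  seg 2: up by d10 = 561/100 → (0, 4169/400)
  seg 3: down by d6 = -191/80 → (0, 1281/100)
  seg 4: up by d4 = 14/25 → (0, 1337/100)
  seg 5: right by d10 = 561/100 → (561/100, 1337/100)
  seg 6: right by d1 = 13/4 → (443/50, 1337/100)
  seg 7: up by d8 = -29/240 → (443/50, 15899/1200)
  seg 8: up by d9 = 661/300 → (443/50, 6181/400)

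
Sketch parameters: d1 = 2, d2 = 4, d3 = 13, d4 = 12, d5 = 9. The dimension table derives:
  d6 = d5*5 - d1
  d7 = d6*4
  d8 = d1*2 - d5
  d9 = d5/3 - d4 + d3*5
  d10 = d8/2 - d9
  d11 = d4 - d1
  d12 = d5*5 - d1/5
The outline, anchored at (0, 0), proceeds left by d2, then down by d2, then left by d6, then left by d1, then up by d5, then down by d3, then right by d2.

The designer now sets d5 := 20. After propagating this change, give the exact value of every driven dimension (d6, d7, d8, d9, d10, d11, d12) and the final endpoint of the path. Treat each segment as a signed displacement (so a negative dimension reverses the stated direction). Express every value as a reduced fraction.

d6 = 98
d7 = 392
d8 = -16
d9 = 179/3
d10 = -203/3
d11 = 10
d12 = 498/5
endpoint = (-100, 3)

Apply edit: d5 := 20
  d6 = d5*5 - d1 = 98
  d7 = d6*4 = 392
  d8 = d1*2 - d5 = -16
  d9 = d5/3 - d4 + d3*5 = 179/3
  d10 = d8/2 - d9 = -203/3
  d11 = d4 - d1 = 10
  d12 = d5*5 - d1/5 = 498/5
Walk from origin (0, 0):
  seg 1: left by d2 = 4 → (-4, 0)
  seg 2: down by d2 = 4 → (-4, -4)
  seg 3: left by d6 = 98 → (-102, -4)
  seg 4: left by d1 = 2 → (-104, -4)
  seg 5: up by d5 = 20 → (-104, 16)
  seg 6: down by d3 = 13 → (-104, 3)
  seg 7: right by d2 = 4 → (-100, 3)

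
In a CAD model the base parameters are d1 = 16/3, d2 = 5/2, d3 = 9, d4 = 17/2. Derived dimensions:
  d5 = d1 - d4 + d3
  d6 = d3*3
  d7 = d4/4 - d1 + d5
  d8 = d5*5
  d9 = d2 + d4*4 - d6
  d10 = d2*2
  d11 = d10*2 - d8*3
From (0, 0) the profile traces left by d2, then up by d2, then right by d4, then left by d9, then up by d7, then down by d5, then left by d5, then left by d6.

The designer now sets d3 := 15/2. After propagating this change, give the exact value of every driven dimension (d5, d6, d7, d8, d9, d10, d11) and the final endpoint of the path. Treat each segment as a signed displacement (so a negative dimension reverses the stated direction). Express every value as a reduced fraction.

d5 = 13/3
d6 = 45/2
d7 = 9/8
d8 = 65/3
d9 = 14
d10 = 5
d11 = -55
endpoint = (-209/6, -17/24)

Apply edit: d3 := 15/2
  d5 = d1 - d4 + d3 = 13/3
  d6 = d3*3 = 45/2
  d7 = d4/4 - d1 + d5 = 9/8
  d8 = d5*5 = 65/3
  d9 = d2 + d4*4 - d6 = 14
  d10 = d2*2 = 5
  d11 = d10*2 - d8*3 = -55
Walk from origin (0, 0):
  seg 1: left by d2 = 5/2 → (-5/2, 0)
  seg 2: up by d2 = 5/2 → (-5/2, 5/2)
  seg 3: right by d4 = 17/2 → (6, 5/2)
  seg 4: left by d9 = 14 → (-8, 5/2)
  seg 5: up by d7 = 9/8 → (-8, 29/8)
  seg 6: down by d5 = 13/3 → (-8, -17/24)
  seg 7: left by d5 = 13/3 → (-37/3, -17/24)
  seg 8: left by d6 = 45/2 → (-209/6, -17/24)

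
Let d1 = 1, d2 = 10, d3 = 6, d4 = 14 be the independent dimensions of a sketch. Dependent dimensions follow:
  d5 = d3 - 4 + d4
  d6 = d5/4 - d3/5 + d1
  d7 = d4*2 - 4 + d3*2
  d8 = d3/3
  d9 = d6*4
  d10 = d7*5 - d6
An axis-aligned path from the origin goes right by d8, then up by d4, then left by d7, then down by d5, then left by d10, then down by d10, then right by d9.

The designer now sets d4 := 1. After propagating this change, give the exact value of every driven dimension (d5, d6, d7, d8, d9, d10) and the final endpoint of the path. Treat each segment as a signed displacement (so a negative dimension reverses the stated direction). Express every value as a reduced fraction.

Apply edit: d4 := 1
  d5 = d3 - 4 + d4 = 3
  d6 = d5/4 - d3/5 + d1 = 11/20
  d7 = d4*2 - 4 + d3*2 = 10
  d8 = d3/3 = 2
  d9 = d6*4 = 11/5
  d10 = d7*5 - d6 = 989/20
Walk from origin (0, 0):
  seg 1: right by d8 = 2 → (2, 0)
  seg 2: up by d4 = 1 → (2, 1)
  seg 3: left by d7 = 10 → (-8, 1)
  seg 4: down by d5 = 3 → (-8, -2)
  seg 5: left by d10 = 989/20 → (-1149/20, -2)
  seg 6: down by d10 = 989/20 → (-1149/20, -1029/20)
  seg 7: right by d9 = 11/5 → (-221/4, -1029/20)

d5 = 3
d6 = 11/20
d7 = 10
d8 = 2
d9 = 11/5
d10 = 989/20
endpoint = (-221/4, -1029/20)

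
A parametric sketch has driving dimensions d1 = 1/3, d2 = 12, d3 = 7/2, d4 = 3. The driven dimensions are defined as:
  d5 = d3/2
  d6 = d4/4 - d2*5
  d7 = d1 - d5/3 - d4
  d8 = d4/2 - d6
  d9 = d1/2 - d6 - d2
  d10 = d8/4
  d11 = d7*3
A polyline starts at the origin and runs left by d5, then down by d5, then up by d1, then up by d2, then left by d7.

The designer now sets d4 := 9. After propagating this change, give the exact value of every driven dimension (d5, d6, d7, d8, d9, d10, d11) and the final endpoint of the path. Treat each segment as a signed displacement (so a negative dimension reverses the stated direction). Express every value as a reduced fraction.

d5 = 7/4
d6 = -231/4
d7 = -37/4
d8 = 249/4
d9 = 551/12
d10 = 249/16
d11 = -111/4
endpoint = (15/2, 127/12)

Apply edit: d4 := 9
  d5 = d3/2 = 7/4
  d6 = d4/4 - d2*5 = -231/4
  d7 = d1 - d5/3 - d4 = -37/4
  d8 = d4/2 - d6 = 249/4
  d9 = d1/2 - d6 - d2 = 551/12
  d10 = d8/4 = 249/16
  d11 = d7*3 = -111/4
Walk from origin (0, 0):
  seg 1: left by d5 = 7/4 → (-7/4, 0)
  seg 2: down by d5 = 7/4 → (-7/4, -7/4)
  seg 3: up by d1 = 1/3 → (-7/4, -17/12)
  seg 4: up by d2 = 12 → (-7/4, 127/12)
  seg 5: left by d7 = -37/4 → (15/2, 127/12)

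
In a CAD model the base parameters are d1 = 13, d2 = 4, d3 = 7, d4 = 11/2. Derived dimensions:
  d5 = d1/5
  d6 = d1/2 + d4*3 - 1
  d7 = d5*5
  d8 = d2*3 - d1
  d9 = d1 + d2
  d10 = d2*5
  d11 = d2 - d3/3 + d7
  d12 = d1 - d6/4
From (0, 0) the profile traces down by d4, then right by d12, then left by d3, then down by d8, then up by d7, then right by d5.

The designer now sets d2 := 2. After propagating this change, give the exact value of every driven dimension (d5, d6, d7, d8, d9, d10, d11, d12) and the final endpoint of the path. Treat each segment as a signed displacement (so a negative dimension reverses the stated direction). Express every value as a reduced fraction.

d5 = 13/5
d6 = 22
d7 = 13
d8 = -7
d9 = 15
d10 = 10
d11 = 38/3
d12 = 15/2
endpoint = (31/10, 29/2)

Apply edit: d2 := 2
  d5 = d1/5 = 13/5
  d6 = d1/2 + d4*3 - 1 = 22
  d7 = d5*5 = 13
  d8 = d2*3 - d1 = -7
  d9 = d1 + d2 = 15
  d10 = d2*5 = 10
  d11 = d2 - d3/3 + d7 = 38/3
  d12 = d1 - d6/4 = 15/2
Walk from origin (0, 0):
  seg 1: down by d4 = 11/2 → (0, -11/2)
  seg 2: right by d12 = 15/2 → (15/2, -11/2)
  seg 3: left by d3 = 7 → (1/2, -11/2)
  seg 4: down by d8 = -7 → (1/2, 3/2)
  seg 5: up by d7 = 13 → (1/2, 29/2)
  seg 6: right by d5 = 13/5 → (31/10, 29/2)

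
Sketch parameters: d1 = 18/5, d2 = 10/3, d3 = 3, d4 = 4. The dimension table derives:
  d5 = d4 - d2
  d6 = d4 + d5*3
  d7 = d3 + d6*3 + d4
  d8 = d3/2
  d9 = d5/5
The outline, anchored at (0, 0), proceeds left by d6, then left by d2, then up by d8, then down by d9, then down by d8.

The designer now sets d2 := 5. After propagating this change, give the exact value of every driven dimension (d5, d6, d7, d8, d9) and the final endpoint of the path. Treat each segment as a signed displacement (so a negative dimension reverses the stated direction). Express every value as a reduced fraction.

Apply edit: d2 := 5
  d5 = d4 - d2 = -1
  d6 = d4 + d5*3 = 1
  d7 = d3 + d6*3 + d4 = 10
  d8 = d3/2 = 3/2
  d9 = d5/5 = -1/5
Walk from origin (0, 0):
  seg 1: left by d6 = 1 → (-1, 0)
  seg 2: left by d2 = 5 → (-6, 0)
  seg 3: up by d8 = 3/2 → (-6, 3/2)
  seg 4: down by d9 = -1/5 → (-6, 17/10)
  seg 5: down by d8 = 3/2 → (-6, 1/5)

d5 = -1
d6 = 1
d7 = 10
d8 = 3/2
d9 = -1/5
endpoint = (-6, 1/5)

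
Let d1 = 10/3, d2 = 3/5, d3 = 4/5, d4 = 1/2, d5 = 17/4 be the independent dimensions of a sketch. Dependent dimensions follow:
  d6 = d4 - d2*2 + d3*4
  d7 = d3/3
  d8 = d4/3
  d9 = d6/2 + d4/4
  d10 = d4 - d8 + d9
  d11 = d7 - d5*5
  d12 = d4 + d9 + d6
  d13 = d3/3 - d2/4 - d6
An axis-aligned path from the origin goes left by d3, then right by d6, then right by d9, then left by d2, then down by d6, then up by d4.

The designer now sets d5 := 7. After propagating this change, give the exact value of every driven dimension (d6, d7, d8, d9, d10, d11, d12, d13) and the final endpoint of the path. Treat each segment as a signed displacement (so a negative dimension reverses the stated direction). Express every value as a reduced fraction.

d6 = 5/2
d7 = 4/15
d8 = 1/6
d9 = 11/8
d10 = 41/24
d11 = -521/15
d12 = 35/8
d13 = -143/60
endpoint = (99/40, -2)

Apply edit: d5 := 7
  d6 = d4 - d2*2 + d3*4 = 5/2
  d7 = d3/3 = 4/15
  d8 = d4/3 = 1/6
  d9 = d6/2 + d4/4 = 11/8
  d10 = d4 - d8 + d9 = 41/24
  d11 = d7 - d5*5 = -521/15
  d12 = d4 + d9 + d6 = 35/8
  d13 = d3/3 - d2/4 - d6 = -143/60
Walk from origin (0, 0):
  seg 1: left by d3 = 4/5 → (-4/5, 0)
  seg 2: right by d6 = 5/2 → (17/10, 0)
  seg 3: right by d9 = 11/8 → (123/40, 0)
  seg 4: left by d2 = 3/5 → (99/40, 0)
  seg 5: down by d6 = 5/2 → (99/40, -5/2)
  seg 6: up by d4 = 1/2 → (99/40, -2)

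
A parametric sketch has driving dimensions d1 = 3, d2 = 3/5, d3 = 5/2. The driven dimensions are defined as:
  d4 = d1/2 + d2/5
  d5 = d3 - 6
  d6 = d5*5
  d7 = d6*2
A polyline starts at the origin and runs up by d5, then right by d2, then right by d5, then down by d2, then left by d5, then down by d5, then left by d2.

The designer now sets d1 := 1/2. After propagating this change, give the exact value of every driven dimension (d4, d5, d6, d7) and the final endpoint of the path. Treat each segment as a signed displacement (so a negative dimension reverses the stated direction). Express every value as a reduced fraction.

Apply edit: d1 := 1/2
  d4 = d1/2 + d2/5 = 37/100
  d5 = d3 - 6 = -7/2
  d6 = d5*5 = -35/2
  d7 = d6*2 = -35
Walk from origin (0, 0):
  seg 1: up by d5 = -7/2 → (0, -7/2)
  seg 2: right by d2 = 3/5 → (3/5, -7/2)
  seg 3: right by d5 = -7/2 → (-29/10, -7/2)
  seg 4: down by d2 = 3/5 → (-29/10, -41/10)
  seg 5: left by d5 = -7/2 → (3/5, -41/10)
  seg 6: down by d5 = -7/2 → (3/5, -3/5)
  seg 7: left by d2 = 3/5 → (0, -3/5)

d4 = 37/100
d5 = -7/2
d6 = -35/2
d7 = -35
endpoint = (0, -3/5)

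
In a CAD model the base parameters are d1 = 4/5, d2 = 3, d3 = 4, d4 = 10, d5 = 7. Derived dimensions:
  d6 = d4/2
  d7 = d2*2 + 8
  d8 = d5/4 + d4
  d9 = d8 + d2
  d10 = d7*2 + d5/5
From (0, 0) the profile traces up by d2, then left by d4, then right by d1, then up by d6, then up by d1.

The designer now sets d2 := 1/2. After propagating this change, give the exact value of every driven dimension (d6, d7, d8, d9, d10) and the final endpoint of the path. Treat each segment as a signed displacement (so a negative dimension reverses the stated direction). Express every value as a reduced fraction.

d6 = 5
d7 = 9
d8 = 47/4
d9 = 49/4
d10 = 97/5
endpoint = (-46/5, 63/10)

Apply edit: d2 := 1/2
  d6 = d4/2 = 5
  d7 = d2*2 + 8 = 9
  d8 = d5/4 + d4 = 47/4
  d9 = d8 + d2 = 49/4
  d10 = d7*2 + d5/5 = 97/5
Walk from origin (0, 0):
  seg 1: up by d2 = 1/2 → (0, 1/2)
  seg 2: left by d4 = 10 → (-10, 1/2)
  seg 3: right by d1 = 4/5 → (-46/5, 1/2)
  seg 4: up by d6 = 5 → (-46/5, 11/2)
  seg 5: up by d1 = 4/5 → (-46/5, 63/10)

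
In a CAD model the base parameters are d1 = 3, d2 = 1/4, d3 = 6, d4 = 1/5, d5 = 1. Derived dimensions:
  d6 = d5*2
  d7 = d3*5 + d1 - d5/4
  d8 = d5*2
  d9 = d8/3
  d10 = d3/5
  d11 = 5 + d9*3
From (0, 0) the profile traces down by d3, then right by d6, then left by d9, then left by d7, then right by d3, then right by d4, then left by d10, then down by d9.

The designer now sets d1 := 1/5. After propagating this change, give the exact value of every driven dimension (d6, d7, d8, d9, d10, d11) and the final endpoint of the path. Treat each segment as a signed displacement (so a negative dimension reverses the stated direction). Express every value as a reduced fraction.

d6 = 2
d7 = 599/20
d8 = 2
d9 = 2/3
d10 = 6/5
d11 = 7
endpoint = (-1417/60, -20/3)

Apply edit: d1 := 1/5
  d6 = d5*2 = 2
  d7 = d3*5 + d1 - d5/4 = 599/20
  d8 = d5*2 = 2
  d9 = d8/3 = 2/3
  d10 = d3/5 = 6/5
  d11 = 5 + d9*3 = 7
Walk from origin (0, 0):
  seg 1: down by d3 = 6 → (0, -6)
  seg 2: right by d6 = 2 → (2, -6)
  seg 3: left by d9 = 2/3 → (4/3, -6)
  seg 4: left by d7 = 599/20 → (-1717/60, -6)
  seg 5: right by d3 = 6 → (-1357/60, -6)
  seg 6: right by d4 = 1/5 → (-269/12, -6)
  seg 7: left by d10 = 6/5 → (-1417/60, -6)
  seg 8: down by d9 = 2/3 → (-1417/60, -20/3)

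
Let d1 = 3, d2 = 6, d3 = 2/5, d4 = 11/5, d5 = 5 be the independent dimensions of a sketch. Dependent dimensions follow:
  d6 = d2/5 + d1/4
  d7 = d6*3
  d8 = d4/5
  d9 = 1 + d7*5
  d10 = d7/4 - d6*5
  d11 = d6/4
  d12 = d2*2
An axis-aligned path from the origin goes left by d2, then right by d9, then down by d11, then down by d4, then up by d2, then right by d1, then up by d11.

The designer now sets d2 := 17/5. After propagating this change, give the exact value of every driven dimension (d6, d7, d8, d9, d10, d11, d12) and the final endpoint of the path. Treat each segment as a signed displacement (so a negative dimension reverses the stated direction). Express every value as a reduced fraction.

Apply edit: d2 := 17/5
  d6 = d2/5 + d1/4 = 143/100
  d7 = d6*3 = 429/100
  d8 = d4/5 = 11/25
  d9 = 1 + d7*5 = 449/20
  d10 = d7/4 - d6*5 = -2431/400
  d11 = d6/4 = 143/400
  d12 = d2*2 = 34/5
Walk from origin (0, 0):
  seg 1: left by d2 = 17/5 → (-17/5, 0)
  seg 2: right by d9 = 449/20 → (381/20, 0)
  seg 3: down by d11 = 143/400 → (381/20, -143/400)
  seg 4: down by d4 = 11/5 → (381/20, -1023/400)
  seg 5: up by d2 = 17/5 → (381/20, 337/400)
  seg 6: right by d1 = 3 → (441/20, 337/400)
  seg 7: up by d11 = 143/400 → (441/20, 6/5)

d6 = 143/100
d7 = 429/100
d8 = 11/25
d9 = 449/20
d10 = -2431/400
d11 = 143/400
d12 = 34/5
endpoint = (441/20, 6/5)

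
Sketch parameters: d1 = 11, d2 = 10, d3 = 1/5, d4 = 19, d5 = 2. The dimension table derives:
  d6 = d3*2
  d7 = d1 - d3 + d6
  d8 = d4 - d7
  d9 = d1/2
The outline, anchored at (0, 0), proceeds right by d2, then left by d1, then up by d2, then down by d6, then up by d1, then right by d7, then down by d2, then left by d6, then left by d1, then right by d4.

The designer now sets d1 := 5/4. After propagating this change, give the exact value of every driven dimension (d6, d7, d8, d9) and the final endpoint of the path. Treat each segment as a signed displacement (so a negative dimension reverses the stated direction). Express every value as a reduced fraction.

d6 = 2/5
d7 = 29/20
d8 = 351/20
d9 = 5/8
endpoint = (551/20, 17/20)

Apply edit: d1 := 5/4
  d6 = d3*2 = 2/5
  d7 = d1 - d3 + d6 = 29/20
  d8 = d4 - d7 = 351/20
  d9 = d1/2 = 5/8
Walk from origin (0, 0):
  seg 1: right by d2 = 10 → (10, 0)
  seg 2: left by d1 = 5/4 → (35/4, 0)
  seg 3: up by d2 = 10 → (35/4, 10)
  seg 4: down by d6 = 2/5 → (35/4, 48/5)
  seg 5: up by d1 = 5/4 → (35/4, 217/20)
  seg 6: right by d7 = 29/20 → (51/5, 217/20)
  seg 7: down by d2 = 10 → (51/5, 17/20)
  seg 8: left by d6 = 2/5 → (49/5, 17/20)
  seg 9: left by d1 = 5/4 → (171/20, 17/20)
  seg 10: right by d4 = 19 → (551/20, 17/20)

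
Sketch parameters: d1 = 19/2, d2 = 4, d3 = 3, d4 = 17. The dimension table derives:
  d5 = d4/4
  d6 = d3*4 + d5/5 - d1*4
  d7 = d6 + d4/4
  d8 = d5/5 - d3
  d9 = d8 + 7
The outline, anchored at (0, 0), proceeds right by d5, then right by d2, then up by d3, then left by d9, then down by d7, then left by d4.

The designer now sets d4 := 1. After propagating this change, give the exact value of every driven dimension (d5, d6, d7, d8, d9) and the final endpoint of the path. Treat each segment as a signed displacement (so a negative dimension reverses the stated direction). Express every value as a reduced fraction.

d5 = 1/4
d6 = -519/20
d7 = -257/10
d8 = -59/20
d9 = 81/20
endpoint = (-4/5, 287/10)

Apply edit: d4 := 1
  d5 = d4/4 = 1/4
  d6 = d3*4 + d5/5 - d1*4 = -519/20
  d7 = d6 + d4/4 = -257/10
  d8 = d5/5 - d3 = -59/20
  d9 = d8 + 7 = 81/20
Walk from origin (0, 0):
  seg 1: right by d5 = 1/4 → (1/4, 0)
  seg 2: right by d2 = 4 → (17/4, 0)
  seg 3: up by d3 = 3 → (17/4, 3)
  seg 4: left by d9 = 81/20 → (1/5, 3)
  seg 5: down by d7 = -257/10 → (1/5, 287/10)
  seg 6: left by d4 = 1 → (-4/5, 287/10)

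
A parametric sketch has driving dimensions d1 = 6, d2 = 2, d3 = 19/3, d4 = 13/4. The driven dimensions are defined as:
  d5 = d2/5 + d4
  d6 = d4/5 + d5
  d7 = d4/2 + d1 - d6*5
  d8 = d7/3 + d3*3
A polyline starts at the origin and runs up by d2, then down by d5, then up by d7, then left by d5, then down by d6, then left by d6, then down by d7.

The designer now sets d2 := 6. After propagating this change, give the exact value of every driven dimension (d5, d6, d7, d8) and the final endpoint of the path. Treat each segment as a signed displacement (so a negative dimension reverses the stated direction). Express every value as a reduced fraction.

d5 = 89/20
d6 = 51/10
d7 = -143/8
d8 = 313/24
endpoint = (-191/20, -71/20)

Apply edit: d2 := 6
  d5 = d2/5 + d4 = 89/20
  d6 = d4/5 + d5 = 51/10
  d7 = d4/2 + d1 - d6*5 = -143/8
  d8 = d7/3 + d3*3 = 313/24
Walk from origin (0, 0):
  seg 1: up by d2 = 6 → (0, 6)
  seg 2: down by d5 = 89/20 → (0, 31/20)
  seg 3: up by d7 = -143/8 → (0, -653/40)
  seg 4: left by d5 = 89/20 → (-89/20, -653/40)
  seg 5: down by d6 = 51/10 → (-89/20, -857/40)
  seg 6: left by d6 = 51/10 → (-191/20, -857/40)
  seg 7: down by d7 = -143/8 → (-191/20, -71/20)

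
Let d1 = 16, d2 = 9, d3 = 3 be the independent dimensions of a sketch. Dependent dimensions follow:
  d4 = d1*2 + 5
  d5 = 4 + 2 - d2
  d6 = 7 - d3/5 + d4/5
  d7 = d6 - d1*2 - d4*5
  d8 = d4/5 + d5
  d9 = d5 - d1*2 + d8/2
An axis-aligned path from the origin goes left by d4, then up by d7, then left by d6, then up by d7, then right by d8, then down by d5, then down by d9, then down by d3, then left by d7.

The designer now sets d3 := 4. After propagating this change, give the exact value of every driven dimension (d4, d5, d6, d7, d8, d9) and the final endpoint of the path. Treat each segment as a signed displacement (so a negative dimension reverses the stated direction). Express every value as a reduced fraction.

Apply edit: d3 := 4
  d4 = d1*2 + 5 = 37
  d5 = 4 + 2 - d2 = -3
  d6 = 7 - d3/5 + d4/5 = 68/5
  d7 = d6 - d1*2 - d4*5 = -1017/5
  d8 = d4/5 + d5 = 22/5
  d9 = d5 - d1*2 + d8/2 = -164/5
Walk from origin (0, 0):
  seg 1: left by d4 = 37 → (-37, 0)
  seg 2: up by d7 = -1017/5 → (-37, -1017/5)
  seg 3: left by d6 = 68/5 → (-253/5, -1017/5)
  seg 4: up by d7 = -1017/5 → (-253/5, -2034/5)
  seg 5: right by d8 = 22/5 → (-231/5, -2034/5)
  seg 6: down by d5 = -3 → (-231/5, -2019/5)
  seg 7: down by d9 = -164/5 → (-231/5, -371)
  seg 8: down by d3 = 4 → (-231/5, -375)
  seg 9: left by d7 = -1017/5 → (786/5, -375)

d4 = 37
d5 = -3
d6 = 68/5
d7 = -1017/5
d8 = 22/5
d9 = -164/5
endpoint = (786/5, -375)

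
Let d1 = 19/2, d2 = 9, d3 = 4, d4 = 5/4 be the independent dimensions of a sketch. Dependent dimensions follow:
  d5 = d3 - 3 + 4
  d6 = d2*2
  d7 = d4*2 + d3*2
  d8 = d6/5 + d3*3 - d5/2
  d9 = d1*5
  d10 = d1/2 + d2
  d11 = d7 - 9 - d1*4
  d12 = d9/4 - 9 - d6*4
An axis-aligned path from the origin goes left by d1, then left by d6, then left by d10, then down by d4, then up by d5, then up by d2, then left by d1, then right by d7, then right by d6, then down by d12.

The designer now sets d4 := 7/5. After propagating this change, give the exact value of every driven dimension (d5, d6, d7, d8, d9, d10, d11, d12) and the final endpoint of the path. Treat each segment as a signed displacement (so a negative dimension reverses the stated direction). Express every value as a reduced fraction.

Apply edit: d4 := 7/5
  d5 = d3 - 3 + 4 = 5
  d6 = d2*2 = 18
  d7 = d4*2 + d3*2 = 54/5
  d8 = d6/5 + d3*3 - d5/2 = 131/10
  d9 = d1*5 = 95/2
  d10 = d1/2 + d2 = 55/4
  d11 = d7 - 9 - d1*4 = -181/5
  d12 = d9/4 - 9 - d6*4 = -553/8
Walk from origin (0, 0):
  seg 1: left by d1 = 19/2 → (-19/2, 0)
  seg 2: left by d6 = 18 → (-55/2, 0)
  seg 3: left by d10 = 55/4 → (-165/4, 0)
  seg 4: down by d4 = 7/5 → (-165/4, -7/5)
  seg 5: up by d5 = 5 → (-165/4, 18/5)
  seg 6: up by d2 = 9 → (-165/4, 63/5)
  seg 7: left by d1 = 19/2 → (-203/4, 63/5)
  seg 8: right by d7 = 54/5 → (-799/20, 63/5)
  seg 9: right by d6 = 18 → (-439/20, 63/5)
  seg 10: down by d12 = -553/8 → (-439/20, 3269/40)

d5 = 5
d6 = 18
d7 = 54/5
d8 = 131/10
d9 = 95/2
d10 = 55/4
d11 = -181/5
d12 = -553/8
endpoint = (-439/20, 3269/40)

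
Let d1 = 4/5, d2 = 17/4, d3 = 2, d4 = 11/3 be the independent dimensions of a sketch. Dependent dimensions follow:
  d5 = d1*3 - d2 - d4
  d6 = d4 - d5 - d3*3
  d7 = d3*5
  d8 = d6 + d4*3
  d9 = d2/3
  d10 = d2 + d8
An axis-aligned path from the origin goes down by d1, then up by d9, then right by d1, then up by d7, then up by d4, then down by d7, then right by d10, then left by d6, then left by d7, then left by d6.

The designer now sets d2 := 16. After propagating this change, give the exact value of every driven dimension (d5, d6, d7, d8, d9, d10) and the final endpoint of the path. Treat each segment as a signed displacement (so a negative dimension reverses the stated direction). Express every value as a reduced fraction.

d5 = -259/15
d6 = 224/15
d7 = 10
d8 = 389/15
d9 = 16/3
d10 = 629/15
endpoint = (43/15, 41/5)

Apply edit: d2 := 16
  d5 = d1*3 - d2 - d4 = -259/15
  d6 = d4 - d5 - d3*3 = 224/15
  d7 = d3*5 = 10
  d8 = d6 + d4*3 = 389/15
  d9 = d2/3 = 16/3
  d10 = d2 + d8 = 629/15
Walk from origin (0, 0):
  seg 1: down by d1 = 4/5 → (0, -4/5)
  seg 2: up by d9 = 16/3 → (0, 68/15)
  seg 3: right by d1 = 4/5 → (4/5, 68/15)
  seg 4: up by d7 = 10 → (4/5, 218/15)
  seg 5: up by d4 = 11/3 → (4/5, 91/5)
  seg 6: down by d7 = 10 → (4/5, 41/5)
  seg 7: right by d10 = 629/15 → (641/15, 41/5)
  seg 8: left by d6 = 224/15 → (139/5, 41/5)
  seg 9: left by d7 = 10 → (89/5, 41/5)
  seg 10: left by d6 = 224/15 → (43/15, 41/5)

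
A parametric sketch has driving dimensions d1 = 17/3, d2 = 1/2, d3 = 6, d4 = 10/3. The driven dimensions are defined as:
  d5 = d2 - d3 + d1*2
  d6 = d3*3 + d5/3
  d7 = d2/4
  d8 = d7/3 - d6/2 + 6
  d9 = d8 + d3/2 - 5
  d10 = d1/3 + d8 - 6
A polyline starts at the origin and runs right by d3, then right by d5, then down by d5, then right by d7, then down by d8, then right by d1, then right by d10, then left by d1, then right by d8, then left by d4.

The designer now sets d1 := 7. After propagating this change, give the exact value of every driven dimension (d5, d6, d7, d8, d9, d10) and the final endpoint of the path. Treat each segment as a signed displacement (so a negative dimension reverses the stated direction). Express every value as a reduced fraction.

d5 = 17/2
d6 = 125/6
d7 = 1/8
d8 = -35/8
d9 = -51/8
d10 = -193/24
endpoint = (-9/8, -33/8)

Apply edit: d1 := 7
  d5 = d2 - d3 + d1*2 = 17/2
  d6 = d3*3 + d5/3 = 125/6
  d7 = d2/4 = 1/8
  d8 = d7/3 - d6/2 + 6 = -35/8
  d9 = d8 + d3/2 - 5 = -51/8
  d10 = d1/3 + d8 - 6 = -193/24
Walk from origin (0, 0):
  seg 1: right by d3 = 6 → (6, 0)
  seg 2: right by d5 = 17/2 → (29/2, 0)
  seg 3: down by d5 = 17/2 → (29/2, -17/2)
  seg 4: right by d7 = 1/8 → (117/8, -17/2)
  seg 5: down by d8 = -35/8 → (117/8, -33/8)
  seg 6: right by d1 = 7 → (173/8, -33/8)
  seg 7: right by d10 = -193/24 → (163/12, -33/8)
  seg 8: left by d1 = 7 → (79/12, -33/8)
  seg 9: right by d8 = -35/8 → (53/24, -33/8)
  seg 10: left by d4 = 10/3 → (-9/8, -33/8)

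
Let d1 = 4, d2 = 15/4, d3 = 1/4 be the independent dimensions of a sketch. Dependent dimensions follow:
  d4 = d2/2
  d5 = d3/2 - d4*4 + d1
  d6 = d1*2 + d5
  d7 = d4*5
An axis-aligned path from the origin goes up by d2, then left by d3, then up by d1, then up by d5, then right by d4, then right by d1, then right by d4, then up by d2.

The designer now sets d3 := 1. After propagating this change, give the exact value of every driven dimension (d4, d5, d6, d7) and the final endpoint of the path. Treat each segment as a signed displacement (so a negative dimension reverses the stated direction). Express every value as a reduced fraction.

Apply edit: d3 := 1
  d4 = d2/2 = 15/8
  d5 = d3/2 - d4*4 + d1 = -3
  d6 = d1*2 + d5 = 5
  d7 = d4*5 = 75/8
Walk from origin (0, 0):
  seg 1: up by d2 = 15/4 → (0, 15/4)
  seg 2: left by d3 = 1 → (-1, 15/4)
  seg 3: up by d1 = 4 → (-1, 31/4)
  seg 4: up by d5 = -3 → (-1, 19/4)
  seg 5: right by d4 = 15/8 → (7/8, 19/4)
  seg 6: right by d1 = 4 → (39/8, 19/4)
  seg 7: right by d4 = 15/8 → (27/4, 19/4)
  seg 8: up by d2 = 15/4 → (27/4, 17/2)

d4 = 15/8
d5 = -3
d6 = 5
d7 = 75/8
endpoint = (27/4, 17/2)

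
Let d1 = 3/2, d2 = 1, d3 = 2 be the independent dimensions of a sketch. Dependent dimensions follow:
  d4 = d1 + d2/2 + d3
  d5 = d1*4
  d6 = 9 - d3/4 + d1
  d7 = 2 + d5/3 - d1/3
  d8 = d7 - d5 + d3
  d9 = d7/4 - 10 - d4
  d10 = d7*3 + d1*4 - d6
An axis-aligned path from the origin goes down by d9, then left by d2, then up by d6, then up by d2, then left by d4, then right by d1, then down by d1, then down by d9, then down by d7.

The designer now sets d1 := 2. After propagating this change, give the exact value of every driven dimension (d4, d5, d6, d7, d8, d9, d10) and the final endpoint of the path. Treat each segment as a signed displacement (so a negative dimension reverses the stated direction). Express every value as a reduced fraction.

d4 = 9/2
d5 = 8
d6 = 21/2
d7 = 4
d8 = -2
d9 = -27/2
d10 = 19/2
endpoint = (-7/2, 65/2)

Apply edit: d1 := 2
  d4 = d1 + d2/2 + d3 = 9/2
  d5 = d1*4 = 8
  d6 = 9 - d3/4 + d1 = 21/2
  d7 = 2 + d5/3 - d1/3 = 4
  d8 = d7 - d5 + d3 = -2
  d9 = d7/4 - 10 - d4 = -27/2
  d10 = d7*3 + d1*4 - d6 = 19/2
Walk from origin (0, 0):
  seg 1: down by d9 = -27/2 → (0, 27/2)
  seg 2: left by d2 = 1 → (-1, 27/2)
  seg 3: up by d6 = 21/2 → (-1, 24)
  seg 4: up by d2 = 1 → (-1, 25)
  seg 5: left by d4 = 9/2 → (-11/2, 25)
  seg 6: right by d1 = 2 → (-7/2, 25)
  seg 7: down by d1 = 2 → (-7/2, 23)
  seg 8: down by d9 = -27/2 → (-7/2, 73/2)
  seg 9: down by d7 = 4 → (-7/2, 65/2)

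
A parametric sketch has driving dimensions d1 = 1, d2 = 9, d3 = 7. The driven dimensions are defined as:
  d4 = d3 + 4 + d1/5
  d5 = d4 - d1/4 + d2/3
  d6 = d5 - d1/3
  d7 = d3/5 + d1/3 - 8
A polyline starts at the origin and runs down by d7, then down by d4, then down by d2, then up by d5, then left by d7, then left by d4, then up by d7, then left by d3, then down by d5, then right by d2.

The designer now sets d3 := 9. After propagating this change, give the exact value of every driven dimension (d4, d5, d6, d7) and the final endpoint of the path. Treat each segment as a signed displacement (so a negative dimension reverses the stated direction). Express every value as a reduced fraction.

d4 = 66/5
d5 = 319/20
d6 = 937/60
d7 = -88/15
endpoint = (-22/3, -111/5)

Apply edit: d3 := 9
  d4 = d3 + 4 + d1/5 = 66/5
  d5 = d4 - d1/4 + d2/3 = 319/20
  d6 = d5 - d1/3 = 937/60
  d7 = d3/5 + d1/3 - 8 = -88/15
Walk from origin (0, 0):
  seg 1: down by d7 = -88/15 → (0, 88/15)
  seg 2: down by d4 = 66/5 → (0, -22/3)
  seg 3: down by d2 = 9 → (0, -49/3)
  seg 4: up by d5 = 319/20 → (0, -23/60)
  seg 5: left by d7 = -88/15 → (88/15, -23/60)
  seg 6: left by d4 = 66/5 → (-22/3, -23/60)
  seg 7: up by d7 = -88/15 → (-22/3, -25/4)
  seg 8: left by d3 = 9 → (-49/3, -25/4)
  seg 9: down by d5 = 319/20 → (-49/3, -111/5)
  seg 10: right by d2 = 9 → (-22/3, -111/5)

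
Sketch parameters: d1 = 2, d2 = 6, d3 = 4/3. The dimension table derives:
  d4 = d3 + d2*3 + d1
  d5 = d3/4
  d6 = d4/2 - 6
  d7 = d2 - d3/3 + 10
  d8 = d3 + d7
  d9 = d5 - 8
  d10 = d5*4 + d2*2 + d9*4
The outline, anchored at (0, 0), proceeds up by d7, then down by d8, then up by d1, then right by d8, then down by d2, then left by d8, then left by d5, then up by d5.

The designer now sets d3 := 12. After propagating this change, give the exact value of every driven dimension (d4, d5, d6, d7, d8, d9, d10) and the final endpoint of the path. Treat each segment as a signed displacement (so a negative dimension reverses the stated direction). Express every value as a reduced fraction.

d4 = 32
d5 = 3
d6 = 10
d7 = 12
d8 = 24
d9 = -5
d10 = 4
endpoint = (-3, -13)

Apply edit: d3 := 12
  d4 = d3 + d2*3 + d1 = 32
  d5 = d3/4 = 3
  d6 = d4/2 - 6 = 10
  d7 = d2 - d3/3 + 10 = 12
  d8 = d3 + d7 = 24
  d9 = d5 - 8 = -5
  d10 = d5*4 + d2*2 + d9*4 = 4
Walk from origin (0, 0):
  seg 1: up by d7 = 12 → (0, 12)
  seg 2: down by d8 = 24 → (0, -12)
  seg 3: up by d1 = 2 → (0, -10)
  seg 4: right by d8 = 24 → (24, -10)
  seg 5: down by d2 = 6 → (24, -16)
  seg 6: left by d8 = 24 → (0, -16)
  seg 7: left by d5 = 3 → (-3, -16)
  seg 8: up by d5 = 3 → (-3, -13)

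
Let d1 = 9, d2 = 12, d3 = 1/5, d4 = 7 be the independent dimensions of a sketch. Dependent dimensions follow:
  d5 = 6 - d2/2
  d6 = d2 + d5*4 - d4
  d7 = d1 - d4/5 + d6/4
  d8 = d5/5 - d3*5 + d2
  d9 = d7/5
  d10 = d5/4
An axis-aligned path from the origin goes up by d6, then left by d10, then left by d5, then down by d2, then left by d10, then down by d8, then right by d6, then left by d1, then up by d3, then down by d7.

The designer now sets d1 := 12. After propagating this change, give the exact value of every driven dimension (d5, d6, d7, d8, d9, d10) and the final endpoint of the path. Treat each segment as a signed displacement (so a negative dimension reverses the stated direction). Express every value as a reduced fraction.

Apply edit: d1 := 12
  d5 = 6 - d2/2 = 0
  d6 = d2 + d5*4 - d4 = 5
  d7 = d1 - d4/5 + d6/4 = 237/20
  d8 = d5/5 - d3*5 + d2 = 11
  d9 = d7/5 = 237/100
  d10 = d5/4 = 0
Walk from origin (0, 0):
  seg 1: up by d6 = 5 → (0, 5)
  seg 2: left by d10 = 0 → (0, 5)
  seg 3: left by d5 = 0 → (0, 5)
  seg 4: down by d2 = 12 → (0, -7)
  seg 5: left by d10 = 0 → (0, -7)
  seg 6: down by d8 = 11 → (0, -18)
  seg 7: right by d6 = 5 → (5, -18)
  seg 8: left by d1 = 12 → (-7, -18)
  seg 9: up by d3 = 1/5 → (-7, -89/5)
  seg 10: down by d7 = 237/20 → (-7, -593/20)

d5 = 0
d6 = 5
d7 = 237/20
d8 = 11
d9 = 237/100
d10 = 0
endpoint = (-7, -593/20)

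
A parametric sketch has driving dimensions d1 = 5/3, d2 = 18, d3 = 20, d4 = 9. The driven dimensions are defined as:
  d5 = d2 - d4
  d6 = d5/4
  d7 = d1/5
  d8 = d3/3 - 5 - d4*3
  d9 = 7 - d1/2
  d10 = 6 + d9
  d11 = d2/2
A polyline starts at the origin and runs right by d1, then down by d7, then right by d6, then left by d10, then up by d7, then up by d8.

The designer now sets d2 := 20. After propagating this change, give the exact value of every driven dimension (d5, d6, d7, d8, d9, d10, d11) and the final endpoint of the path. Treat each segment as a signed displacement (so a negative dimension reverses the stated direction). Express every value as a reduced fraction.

d5 = 11
d6 = 11/4
d7 = 1/3
d8 = -76/3
d9 = 37/6
d10 = 73/6
d11 = 10
endpoint = (-31/4, -76/3)

Apply edit: d2 := 20
  d5 = d2 - d4 = 11
  d6 = d5/4 = 11/4
  d7 = d1/5 = 1/3
  d8 = d3/3 - 5 - d4*3 = -76/3
  d9 = 7 - d1/2 = 37/6
  d10 = 6 + d9 = 73/6
  d11 = d2/2 = 10
Walk from origin (0, 0):
  seg 1: right by d1 = 5/3 → (5/3, 0)
  seg 2: down by d7 = 1/3 → (5/3, -1/3)
  seg 3: right by d6 = 11/4 → (53/12, -1/3)
  seg 4: left by d10 = 73/6 → (-31/4, -1/3)
  seg 5: up by d7 = 1/3 → (-31/4, 0)
  seg 6: up by d8 = -76/3 → (-31/4, -76/3)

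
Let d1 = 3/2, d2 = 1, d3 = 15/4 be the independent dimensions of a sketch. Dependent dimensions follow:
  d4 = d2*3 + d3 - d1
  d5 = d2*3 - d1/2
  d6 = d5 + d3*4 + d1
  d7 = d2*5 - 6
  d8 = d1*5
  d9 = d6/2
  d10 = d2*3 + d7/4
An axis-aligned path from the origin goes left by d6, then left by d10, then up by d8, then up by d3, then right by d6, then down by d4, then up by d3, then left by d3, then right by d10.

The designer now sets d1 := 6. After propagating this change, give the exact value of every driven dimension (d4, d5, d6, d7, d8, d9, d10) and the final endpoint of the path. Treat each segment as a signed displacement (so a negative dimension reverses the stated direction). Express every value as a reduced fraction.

Apply edit: d1 := 6
  d4 = d2*3 + d3 - d1 = 3/4
  d5 = d2*3 - d1/2 = 0
  d6 = d5 + d3*4 + d1 = 21
  d7 = d2*5 - 6 = -1
  d8 = d1*5 = 30
  d9 = d6/2 = 21/2
  d10 = d2*3 + d7/4 = 11/4
Walk from origin (0, 0):
  seg 1: left by d6 = 21 → (-21, 0)
  seg 2: left by d10 = 11/4 → (-95/4, 0)
  seg 3: up by d8 = 30 → (-95/4, 30)
  seg 4: up by d3 = 15/4 → (-95/4, 135/4)
  seg 5: right by d6 = 21 → (-11/4, 135/4)
  seg 6: down by d4 = 3/4 → (-11/4, 33)
  seg 7: up by d3 = 15/4 → (-11/4, 147/4)
  seg 8: left by d3 = 15/4 → (-13/2, 147/4)
  seg 9: right by d10 = 11/4 → (-15/4, 147/4)

d4 = 3/4
d5 = 0
d6 = 21
d7 = -1
d8 = 30
d9 = 21/2
d10 = 11/4
endpoint = (-15/4, 147/4)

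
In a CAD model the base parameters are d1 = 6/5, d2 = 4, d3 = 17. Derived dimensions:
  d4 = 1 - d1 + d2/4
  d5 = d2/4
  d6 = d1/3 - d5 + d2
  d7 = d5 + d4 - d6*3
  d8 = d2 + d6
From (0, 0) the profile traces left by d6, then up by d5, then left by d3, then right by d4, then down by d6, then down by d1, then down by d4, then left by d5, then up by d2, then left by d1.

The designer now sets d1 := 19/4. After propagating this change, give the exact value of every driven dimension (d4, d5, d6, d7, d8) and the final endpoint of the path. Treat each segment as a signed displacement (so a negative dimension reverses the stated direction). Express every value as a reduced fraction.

Apply edit: d1 := 19/4
  d4 = 1 - d1 + d2/4 = -11/4
  d5 = d2/4 = 1
  d6 = d1/3 - d5 + d2 = 55/12
  d7 = d5 + d4 - d6*3 = -31/2
  d8 = d2 + d6 = 103/12
Walk from origin (0, 0):
  seg 1: left by d6 = 55/12 → (-55/12, 0)
  seg 2: up by d5 = 1 → (-55/12, 1)
  seg 3: left by d3 = 17 → (-259/12, 1)
  seg 4: right by d4 = -11/4 → (-73/3, 1)
  seg 5: down by d6 = 55/12 → (-73/3, -43/12)
  seg 6: down by d1 = 19/4 → (-73/3, -25/3)
  seg 7: down by d4 = -11/4 → (-73/3, -67/12)
  seg 8: left by d5 = 1 → (-76/3, -67/12)
  seg 9: up by d2 = 4 → (-76/3, -19/12)
  seg 10: left by d1 = 19/4 → (-361/12, -19/12)

d4 = -11/4
d5 = 1
d6 = 55/12
d7 = -31/2
d8 = 103/12
endpoint = (-361/12, -19/12)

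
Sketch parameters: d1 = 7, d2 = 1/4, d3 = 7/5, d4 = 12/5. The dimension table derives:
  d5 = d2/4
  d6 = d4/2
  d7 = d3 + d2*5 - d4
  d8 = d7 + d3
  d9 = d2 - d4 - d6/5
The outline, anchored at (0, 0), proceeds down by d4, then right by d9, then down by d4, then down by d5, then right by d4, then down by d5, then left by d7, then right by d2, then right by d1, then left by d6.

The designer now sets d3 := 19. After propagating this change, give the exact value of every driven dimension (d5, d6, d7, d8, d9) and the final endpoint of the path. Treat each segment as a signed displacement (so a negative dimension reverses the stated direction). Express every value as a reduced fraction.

Apply edit: d3 := 19
  d5 = d2/4 = 1/16
  d6 = d4/2 = 6/5
  d7 = d3 + d2*5 - d4 = 357/20
  d8 = d7 + d3 = 737/20
  d9 = d2 - d4 - d6/5 = -239/100
Walk from origin (0, 0):
  seg 1: down by d4 = 12/5 → (0, -12/5)
  seg 2: right by d9 = -239/100 → (-239/100, -12/5)
  seg 3: down by d4 = 12/5 → (-239/100, -24/5)
  seg 4: down by d5 = 1/16 → (-239/100, -389/80)
  seg 5: right by d4 = 12/5 → (1/100, -389/80)
  seg 6: down by d5 = 1/16 → (1/100, -197/40)
  seg 7: left by d7 = 357/20 → (-446/25, -197/40)
  seg 8: right by d2 = 1/4 → (-1759/100, -197/40)
  seg 9: right by d1 = 7 → (-1059/100, -197/40)
  seg 10: left by d6 = 6/5 → (-1179/100, -197/40)

d5 = 1/16
d6 = 6/5
d7 = 357/20
d8 = 737/20
d9 = -239/100
endpoint = (-1179/100, -197/40)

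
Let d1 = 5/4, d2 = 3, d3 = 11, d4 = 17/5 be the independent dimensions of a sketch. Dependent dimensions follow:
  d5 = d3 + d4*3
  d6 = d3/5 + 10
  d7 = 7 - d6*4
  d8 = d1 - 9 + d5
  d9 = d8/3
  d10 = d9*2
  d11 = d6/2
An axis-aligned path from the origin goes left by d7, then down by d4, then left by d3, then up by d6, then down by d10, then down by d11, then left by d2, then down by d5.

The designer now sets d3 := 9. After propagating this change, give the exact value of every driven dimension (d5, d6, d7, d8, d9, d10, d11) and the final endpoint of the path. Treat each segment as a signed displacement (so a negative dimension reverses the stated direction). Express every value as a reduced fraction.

d5 = 96/5
d6 = 59/5
d7 = -201/5
d8 = 229/20
d9 = 229/60
d10 = 229/30
d11 = 59/10
endpoint = (141/5, -73/3)

Apply edit: d3 := 9
  d5 = d3 + d4*3 = 96/5
  d6 = d3/5 + 10 = 59/5
  d7 = 7 - d6*4 = -201/5
  d8 = d1 - 9 + d5 = 229/20
  d9 = d8/3 = 229/60
  d10 = d9*2 = 229/30
  d11 = d6/2 = 59/10
Walk from origin (0, 0):
  seg 1: left by d7 = -201/5 → (201/5, 0)
  seg 2: down by d4 = 17/5 → (201/5, -17/5)
  seg 3: left by d3 = 9 → (156/5, -17/5)
  seg 4: up by d6 = 59/5 → (156/5, 42/5)
  seg 5: down by d10 = 229/30 → (156/5, 23/30)
  seg 6: down by d11 = 59/10 → (156/5, -77/15)
  seg 7: left by d2 = 3 → (141/5, -77/15)
  seg 8: down by d5 = 96/5 → (141/5, -73/3)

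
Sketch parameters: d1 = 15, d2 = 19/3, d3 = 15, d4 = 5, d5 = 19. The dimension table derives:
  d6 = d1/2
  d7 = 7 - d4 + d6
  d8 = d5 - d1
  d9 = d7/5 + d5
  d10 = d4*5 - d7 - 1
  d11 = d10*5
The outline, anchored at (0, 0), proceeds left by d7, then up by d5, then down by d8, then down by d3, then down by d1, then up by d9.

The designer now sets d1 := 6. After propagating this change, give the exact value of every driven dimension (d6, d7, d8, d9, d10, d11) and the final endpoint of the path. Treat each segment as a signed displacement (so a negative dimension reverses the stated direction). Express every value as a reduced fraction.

Apply edit: d1 := 6
  d6 = d1/2 = 3
  d7 = 7 - d4 + d6 = 5
  d8 = d5 - d1 = 13
  d9 = d7/5 + d5 = 20
  d10 = d4*5 - d7 - 1 = 19
  d11 = d10*5 = 95
Walk from origin (0, 0):
  seg 1: left by d7 = 5 → (-5, 0)
  seg 2: up by d5 = 19 → (-5, 19)
  seg 3: down by d8 = 13 → (-5, 6)
  seg 4: down by d3 = 15 → (-5, -9)
  seg 5: down by d1 = 6 → (-5, -15)
  seg 6: up by d9 = 20 → (-5, 5)

d6 = 3
d7 = 5
d8 = 13
d9 = 20
d10 = 19
d11 = 95
endpoint = (-5, 5)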